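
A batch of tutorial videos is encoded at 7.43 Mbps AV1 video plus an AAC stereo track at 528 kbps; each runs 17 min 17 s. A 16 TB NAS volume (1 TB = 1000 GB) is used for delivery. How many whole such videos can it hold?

17 min 17 s = 1037 s
Audio: 528 kbps = 0.528 Mbps.
Total bitrate: 7.958 Mbps.
Per item: 7.958 Mbps × 1037 s = 8,252 Mb = 1,032 MB.
Capacity: 16 TB = 128,000,000 Mb; 15510.55 items → 15510 complete.

15510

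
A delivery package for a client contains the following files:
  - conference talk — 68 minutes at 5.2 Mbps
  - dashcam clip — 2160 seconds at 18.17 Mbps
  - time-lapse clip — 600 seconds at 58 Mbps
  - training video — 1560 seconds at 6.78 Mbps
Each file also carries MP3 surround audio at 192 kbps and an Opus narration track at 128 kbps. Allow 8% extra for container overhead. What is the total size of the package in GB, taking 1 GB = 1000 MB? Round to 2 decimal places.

14.65 GB

Audio total: 192 + 128 = 320 kbps = 0.320 Mbps.
conference talk: 5.520 Mbps × 4080 s × 1.08 = 24323.3 Mb
dashcam clip: 18.490 Mbps × 2160 s × 1.08 = 43133.5 Mb
time-lapse clip: 58.320 Mbps × 600 s × 1.08 = 37791.4 Mb
training video: 7.100 Mbps × 1560 s × 1.08 = 11962.1 Mb
Total: 117210.2 Mb = 14651.3 MB.
= 14.65 GB.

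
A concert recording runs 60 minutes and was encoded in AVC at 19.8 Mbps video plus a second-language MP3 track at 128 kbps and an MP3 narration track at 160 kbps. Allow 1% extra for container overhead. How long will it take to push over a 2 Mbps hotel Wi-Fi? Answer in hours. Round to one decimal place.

60 min = 3600 s
Audio total: 128 + 160 = 288 kbps = 0.288 Mbps.
Total bitrate: 20.088 Mbps.
File: 20.088 Mbps × 3600 s = 72316.8 Mb.
With 1% container overhead: ×1.01. → 73040.0 Mb.
At 2 Mbps: 73040.0 / 2 = 36520.0 s ≈ 10.1 hours.

10.1 hours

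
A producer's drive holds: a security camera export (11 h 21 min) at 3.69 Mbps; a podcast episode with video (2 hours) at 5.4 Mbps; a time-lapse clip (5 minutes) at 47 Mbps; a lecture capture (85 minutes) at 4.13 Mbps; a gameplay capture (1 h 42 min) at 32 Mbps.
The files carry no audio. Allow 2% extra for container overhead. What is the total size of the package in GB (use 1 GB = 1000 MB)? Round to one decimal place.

security camera export: 3.690 Mbps × 40860 s × 1.02 = 153788.9 Mb
podcast episode with video: 5.400 Mbps × 7200 s × 1.02 = 39657.6 Mb
time-lapse clip: 47.000 Mbps × 300 s × 1.02 = 14382.0 Mb
lecture capture: 4.130 Mbps × 5100 s × 1.02 = 21484.3 Mb
gameplay capture: 32.000 Mbps × 6120 s × 1.02 = 199756.8 Mb
Total: 429069.5 Mb = 53633.7 MB.
= 53.63 GB.

53.6 GB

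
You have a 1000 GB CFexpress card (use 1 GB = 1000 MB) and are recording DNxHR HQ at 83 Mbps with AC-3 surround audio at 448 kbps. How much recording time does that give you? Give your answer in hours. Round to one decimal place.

Audio: 448 kbps = 0.448 Mbps.
Total bitrate: 83 + 0.448 = 83.448 Mbps.
Capacity: 1000 GB = 8,000,000 Mb.
Recording time: 8,000,000 / 83.448 = 95,868 s ≈ 26.6 hours.

26.6 hours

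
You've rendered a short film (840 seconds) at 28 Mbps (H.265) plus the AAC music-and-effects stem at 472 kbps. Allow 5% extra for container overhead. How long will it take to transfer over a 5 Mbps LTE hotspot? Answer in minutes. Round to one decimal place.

83.7 minutes

Audio: 472 kbps = 0.472 Mbps.
Total bitrate: 28.472 Mbps.
File: 28.472 Mbps × 840 s = 23916.5 Mb.
With 5% container overhead: ×1.05. → 25112.3 Mb.
At 5 Mbps: 25112.3 / 5 = 5022.5 s ≈ 83.7 minutes.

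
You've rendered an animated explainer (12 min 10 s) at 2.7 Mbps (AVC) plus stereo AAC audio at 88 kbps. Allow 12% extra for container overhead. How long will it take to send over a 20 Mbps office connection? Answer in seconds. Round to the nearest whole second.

12 min 10 s = 730 s
Audio: 88 kbps = 0.088 Mbps.
Total bitrate: 2.788 Mbps.
File: 2.788 Mbps × 730 s = 2035.2 Mb.
With 12% container overhead: ×1.12. → 2279.5 Mb.
At 20 Mbps: 2279.5 / 20 = 114.0 s ≈ 114 seconds.

114 seconds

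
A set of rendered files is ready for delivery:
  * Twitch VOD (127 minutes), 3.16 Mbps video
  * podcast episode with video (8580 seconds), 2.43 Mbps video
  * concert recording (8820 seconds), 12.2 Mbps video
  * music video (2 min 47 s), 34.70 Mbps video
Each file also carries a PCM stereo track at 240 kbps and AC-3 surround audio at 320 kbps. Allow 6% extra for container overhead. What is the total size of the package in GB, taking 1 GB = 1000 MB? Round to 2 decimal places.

22.85 GB

Audio total: 240 + 320 = 560 kbps = 0.560 Mbps.
Twitch VOD: 3.720 Mbps × 7620 s × 1.06 = 30047.2 Mb
podcast episode with video: 2.990 Mbps × 8580 s × 1.06 = 27193.5 Mb
concert recording: 12.760 Mbps × 8820 s × 1.06 = 119295.8 Mb
music video: 35.260 Mbps × 167 s × 1.06 = 6241.7 Mb
Total: 182778.2 Mb = 22847.3 MB.
= 22.85 GB.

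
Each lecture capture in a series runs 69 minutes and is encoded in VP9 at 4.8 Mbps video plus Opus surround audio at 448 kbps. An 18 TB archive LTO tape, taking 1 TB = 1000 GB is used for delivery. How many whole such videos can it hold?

6627

69 min = 4140 s
Audio: 448 kbps = 0.448 Mbps.
Total bitrate: 5.248 Mbps.
Per item: 5.248 Mbps × 4140 s = 21,727 Mb = 2,716 MB.
Capacity: 18 TB = 144,000,000 Mb; 6627.78 items → 6627 complete.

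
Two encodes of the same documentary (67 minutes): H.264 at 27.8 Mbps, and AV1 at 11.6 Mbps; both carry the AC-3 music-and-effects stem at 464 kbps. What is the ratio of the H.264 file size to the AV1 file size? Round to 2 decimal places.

67 min = 4020 s
Audio: 464 kbps = 0.464 Mbps.
H.264: 28.264 Mbps × 4020 s = 113621.3 Mb = 14.203 GB.
AV1: 12.064 Mbps × 4020 s = 48497.3 Mb = 6.062 GB.
Ratio: 14.203 / 6.062 = 2.343.

2.34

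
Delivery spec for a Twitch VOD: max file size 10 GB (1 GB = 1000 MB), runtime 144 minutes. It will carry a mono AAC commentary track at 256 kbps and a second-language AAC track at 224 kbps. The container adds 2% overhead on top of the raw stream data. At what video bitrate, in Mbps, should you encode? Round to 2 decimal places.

8.60 Mbps

Budget: 10 GB = 80000.0 Mb.
Stream payload after overhead: 80000.0 / 1.02 = 78431.4 Mb.
144 min = 8640 s
Total bitrate budget: 78431.4 Mb / 8640 s = 9.078 Mbps.
Audio total: 256 + 224 = 480 kbps = 0.480 Mbps.
Video: 9.078 − 0.480 = 8.598 Mbps.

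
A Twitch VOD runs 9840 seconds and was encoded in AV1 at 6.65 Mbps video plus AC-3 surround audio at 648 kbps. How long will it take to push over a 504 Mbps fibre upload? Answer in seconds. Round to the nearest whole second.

Audio: 648 kbps = 0.648 Mbps.
Total bitrate: 7.298 Mbps.
File: 7.298 Mbps × 9840 s = 71812.3 Mb.
At 504 Mbps: 71812.3 / 504 = 142.5 s ≈ 142 seconds.

142 seconds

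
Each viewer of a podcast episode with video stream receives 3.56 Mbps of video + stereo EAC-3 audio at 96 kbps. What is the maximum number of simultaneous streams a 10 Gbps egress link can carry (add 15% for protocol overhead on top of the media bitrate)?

2378

Audio: 96 kbps = 0.096 Mbps.
Per-viewer media rate: 3.656 Mbps.
On the wire with 15% overhead: 4.204 Mbps.
10 Gbps = 10,000 Mbps; 10,000 / 4.204 = 2378.46 → 2378 viewers.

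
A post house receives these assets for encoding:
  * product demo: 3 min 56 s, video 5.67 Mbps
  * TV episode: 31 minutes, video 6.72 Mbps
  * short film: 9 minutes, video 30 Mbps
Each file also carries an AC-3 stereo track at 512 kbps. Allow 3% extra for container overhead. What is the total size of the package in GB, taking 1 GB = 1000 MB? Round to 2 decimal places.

Audio: 512 kbps = 0.512 Mbps.
product demo: 6.182 Mbps × 236 s × 1.03 = 1502.7 Mb
TV episode: 7.232 Mbps × 1860 s × 1.03 = 13855.1 Mb
short film: 30.512 Mbps × 540 s × 1.03 = 16970.8 Mb
Total: 32328.6 Mb = 4041.1 MB.
= 4.041 GB.

4.04 GB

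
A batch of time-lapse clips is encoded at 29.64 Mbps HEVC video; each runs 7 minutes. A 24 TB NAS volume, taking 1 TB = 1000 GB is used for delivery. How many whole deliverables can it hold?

7 min = 420 s
Per item: 29.640 Mbps × 420 s = 12,449 Mb = 1,556 MB.
Capacity: 24 TB = 192,000,000 Mb; 15423.17 items → 15423 complete.

15423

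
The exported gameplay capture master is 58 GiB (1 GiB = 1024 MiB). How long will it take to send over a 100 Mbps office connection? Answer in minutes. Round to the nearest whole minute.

File: 58 GiB = 498216.2 Mb.
At 100 Mbps: 498216.2 / 100 = 4982.2 s ≈ 83 minutes.

83 minutes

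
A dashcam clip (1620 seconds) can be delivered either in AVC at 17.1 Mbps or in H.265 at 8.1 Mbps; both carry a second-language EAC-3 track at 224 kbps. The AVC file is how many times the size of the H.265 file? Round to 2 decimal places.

2.08

Audio: 224 kbps = 0.224 Mbps.
AVC: 17.324 Mbps × 1620 s = 28064.9 Mb = 3.508 GB.
H.265: 8.324 Mbps × 1620 s = 13484.9 Mb = 1.686 GB.
Ratio: 3.508 / 1.686 = 2.081.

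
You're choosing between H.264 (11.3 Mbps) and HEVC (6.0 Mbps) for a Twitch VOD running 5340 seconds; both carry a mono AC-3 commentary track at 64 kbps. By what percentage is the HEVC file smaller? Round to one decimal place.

Audio: 64 kbps = 0.064 Mbps.
H.264: 11.364 Mbps × 5340 s = 60683.8 Mb = 7.065 GiB.
HEVC: 6.064 Mbps × 5340 s = 32381.8 Mb = 3.770 GiB.
Reduction: (1 − 3.770/7.065) × 100 = 46.64%.

46.6%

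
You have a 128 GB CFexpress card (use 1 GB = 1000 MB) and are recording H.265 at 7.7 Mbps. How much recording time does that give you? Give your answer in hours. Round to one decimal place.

36.9 hours

Capacity: 128 GB = 1,024,000 Mb.
Recording time: 1,024,000 / 7.700 = 132,987 s ≈ 36.9 hours.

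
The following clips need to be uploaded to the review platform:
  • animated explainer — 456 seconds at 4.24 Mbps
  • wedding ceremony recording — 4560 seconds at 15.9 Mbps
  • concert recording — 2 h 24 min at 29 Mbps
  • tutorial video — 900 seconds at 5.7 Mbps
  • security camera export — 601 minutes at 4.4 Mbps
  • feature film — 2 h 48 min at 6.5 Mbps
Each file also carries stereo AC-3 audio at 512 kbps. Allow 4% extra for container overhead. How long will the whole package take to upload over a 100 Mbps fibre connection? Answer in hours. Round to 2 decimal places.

1.69 hours

Audio: 512 kbps = 0.512 Mbps.
animated explainer: 4.752 Mbps × 456 s × 1.04 = 2253.6 Mb
wedding ceremony recording: 16.412 Mbps × 4560 s × 1.04 = 77832.3 Mb
concert recording: 29.512 Mbps × 8640 s × 1.04 = 265183.0 Mb
tutorial video: 6.212 Mbps × 900 s × 1.04 = 5814.4 Mb
security camera export: 4.912 Mbps × 36060 s × 1.04 = 184211.8 Mb
feature film: 7.012 Mbps × 10080 s × 1.04 = 73508.2 Mb
Total: 608803.3 Mb = 76100.4 MB.
At 100 Mbps: 608803.3 / 100 = 6088 s ≈ 1.69 hours.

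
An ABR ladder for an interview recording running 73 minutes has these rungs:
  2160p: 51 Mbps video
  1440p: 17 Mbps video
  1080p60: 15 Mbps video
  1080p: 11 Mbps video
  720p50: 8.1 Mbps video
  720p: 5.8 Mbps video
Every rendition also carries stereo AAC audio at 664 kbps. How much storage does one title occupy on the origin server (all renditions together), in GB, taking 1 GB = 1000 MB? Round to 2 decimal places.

73 min = 4380 s
Audio: 664 kbps = 0.664 Mbps.
Sum of rendition bitrates: (51+0.664) + (17+0.664) + (15+0.664) + (11+0.664) + (8.1+0.664) + (5.8+0.664) = 111.884 Mbps.
× 4380 s = 490,052 Mb = 61,256 MB = 61.26 GB.

61.26 GB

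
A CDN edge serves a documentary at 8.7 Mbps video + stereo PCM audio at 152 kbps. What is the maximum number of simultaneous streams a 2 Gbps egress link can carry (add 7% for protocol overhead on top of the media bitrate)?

Audio: 152 kbps = 0.152 Mbps.
Per-viewer media rate: 8.852 Mbps.
On the wire with 7% overhead: 9.472 Mbps.
2 Gbps = 2,000 Mbps; 2,000 / 9.472 = 211.16 → 211 viewers.

211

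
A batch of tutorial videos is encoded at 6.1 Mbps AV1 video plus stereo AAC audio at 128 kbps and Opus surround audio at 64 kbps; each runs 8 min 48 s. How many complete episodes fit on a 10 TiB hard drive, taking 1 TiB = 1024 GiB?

8 min 48 s = 528 s
Audio total: 128 + 64 = 192 kbps = 0.192 Mbps.
Total bitrate: 6.292 Mbps.
Per item: 6.292 Mbps × 528 s = 3,322 Mb = 415.3 MB.
Capacity: 10 TiB = 87,960,930 Mb; 26476.90 items → 26476 complete.

26476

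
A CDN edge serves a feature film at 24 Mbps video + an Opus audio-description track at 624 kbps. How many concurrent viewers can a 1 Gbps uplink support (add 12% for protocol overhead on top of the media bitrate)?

36

Audio: 624 kbps = 0.624 Mbps.
Per-viewer media rate: 24.624 Mbps.
On the wire with 12% overhead: 27.579 Mbps.
1 Gbps = 1,000 Mbps; 1,000 / 27.579 = 36.26 → 36 viewers.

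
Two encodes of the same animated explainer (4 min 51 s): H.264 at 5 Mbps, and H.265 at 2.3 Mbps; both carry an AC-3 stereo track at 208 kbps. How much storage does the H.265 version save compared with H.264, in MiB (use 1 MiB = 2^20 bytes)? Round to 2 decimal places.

4 min 51 s = 291 s
Audio: 208 kbps = 0.208 Mbps.
H.264: 5.208 Mbps × 291 s = 1515.5 Mb = 180.665 MiB.
H.265: 2.508 Mbps × 291 s = 729.8 Mb = 87.002 MiB.
Saving: 180.665 − 87.002 = 93.663 MiB.

93.66 MiB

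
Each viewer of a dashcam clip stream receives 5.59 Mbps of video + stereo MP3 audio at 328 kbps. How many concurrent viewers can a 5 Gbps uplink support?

Audio: 328 kbps = 0.328 Mbps.
Per-viewer media rate: 5.918 Mbps.
5 Gbps = 5,000 Mbps; 5,000 / 5.918 = 844.88 → 844 viewers.

844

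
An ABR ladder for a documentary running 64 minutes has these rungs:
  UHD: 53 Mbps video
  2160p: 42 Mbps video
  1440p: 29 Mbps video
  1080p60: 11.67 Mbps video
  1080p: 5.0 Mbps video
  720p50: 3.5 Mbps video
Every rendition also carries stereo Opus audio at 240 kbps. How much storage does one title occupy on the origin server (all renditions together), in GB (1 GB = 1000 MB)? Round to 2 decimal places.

69.89 GB

64 min = 3840 s
Audio: 240 kbps = 0.240 Mbps.
Sum of rendition bitrates: (53+0.240) + (42+0.240) + (29+0.240) + (11.67+0.240) + (5.0+0.240) + (3.5+0.240) = 145.610 Mbps.
× 3840 s = 559,142 Mb = 69,893 MB = 69.89 GB.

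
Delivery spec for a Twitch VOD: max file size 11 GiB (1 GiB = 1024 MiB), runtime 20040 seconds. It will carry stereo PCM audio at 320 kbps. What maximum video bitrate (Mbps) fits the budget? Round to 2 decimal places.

Budget: 11 GiB = 94489.3 Mb.
Total bitrate budget: 94489.3 Mb / 20040 s = 4.715 Mbps.
Audio: 320 kbps = 0.320 Mbps.
Video: 4.715 − 0.320 = 4.395 Mbps.

4.40 Mbps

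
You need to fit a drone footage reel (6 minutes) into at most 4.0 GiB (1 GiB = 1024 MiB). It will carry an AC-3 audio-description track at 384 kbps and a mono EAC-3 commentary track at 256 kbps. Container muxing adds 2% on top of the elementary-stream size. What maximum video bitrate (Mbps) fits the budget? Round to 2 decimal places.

92.93 Mbps

Budget: 4.0 GiB = 34359.7 Mb.
Stream payload after overhead: 34359.7 / 1.02 = 33686.0 Mb.
6 min = 360 s
Total bitrate budget: 33686.0 Mb / 360 s = 93.572 Mbps.
Audio total: 384 + 256 = 640 kbps = 0.640 Mbps.
Video: 93.572 − 0.640 = 92.932 Mbps.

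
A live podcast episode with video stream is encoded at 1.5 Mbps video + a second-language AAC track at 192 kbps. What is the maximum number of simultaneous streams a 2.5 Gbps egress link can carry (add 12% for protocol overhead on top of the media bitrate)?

1319

Audio: 192 kbps = 0.192 Mbps.
Per-viewer media rate: 1.692 Mbps.
On the wire with 12% overhead: 1.895 Mbps.
2.5 Gbps = 2,500 Mbps; 2,500 / 1.895 = 1319.23 → 1319 viewers.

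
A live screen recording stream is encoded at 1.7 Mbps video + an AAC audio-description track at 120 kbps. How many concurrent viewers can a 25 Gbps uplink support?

Audio: 120 kbps = 0.120 Mbps.
Per-viewer media rate: 1.820 Mbps.
25 Gbps = 25,000 Mbps; 25,000 / 1.820 = 13736.26 → 13736 viewers.

13736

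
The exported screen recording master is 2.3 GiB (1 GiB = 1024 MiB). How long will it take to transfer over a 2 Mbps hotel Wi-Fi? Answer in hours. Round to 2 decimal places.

2.74 hours

File: 2.3 GiB = 19756.8 Mb.
At 2 Mbps: 19756.8 / 2 = 9878.4 s ≈ 2.74 hours.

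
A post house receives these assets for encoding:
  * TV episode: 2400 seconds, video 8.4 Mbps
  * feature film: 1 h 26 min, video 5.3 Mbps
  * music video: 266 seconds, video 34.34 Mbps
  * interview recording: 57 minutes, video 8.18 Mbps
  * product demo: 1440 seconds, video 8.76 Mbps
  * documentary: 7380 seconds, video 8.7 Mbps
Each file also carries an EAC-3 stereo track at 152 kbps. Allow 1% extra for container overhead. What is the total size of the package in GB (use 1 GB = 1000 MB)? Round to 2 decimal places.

Audio: 152 kbps = 0.152 Mbps.
TV episode: 8.552 Mbps × 2400 s × 1.01 = 20730.0 Mb
feature film: 5.452 Mbps × 5160 s × 1.01 = 28413.6 Mb
music video: 34.492 Mbps × 266 s × 1.01 = 9266.6 Mb
interview recording: 8.332 Mbps × 3420 s × 1.01 = 28780.4 Mb
product demo: 8.912 Mbps × 1440 s × 1.01 = 12961.6 Mb
documentary: 8.852 Mbps × 7380 s × 1.01 = 65981.0 Mb
Total: 166133.4 Mb = 20766.7 MB.
= 20.77 GB.

20.77 GB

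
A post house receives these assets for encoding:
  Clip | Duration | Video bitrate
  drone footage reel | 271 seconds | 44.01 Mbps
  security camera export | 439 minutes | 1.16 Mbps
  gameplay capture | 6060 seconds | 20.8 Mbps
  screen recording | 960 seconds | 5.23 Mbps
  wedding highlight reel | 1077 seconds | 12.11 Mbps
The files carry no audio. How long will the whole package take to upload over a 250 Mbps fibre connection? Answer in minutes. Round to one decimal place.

12.4 minutes

drone footage reel: 44.010 Mbps × 271 s = 11926.7 Mb
security camera export: 1.160 Mbps × 26340 s = 30554.4 Mb
gameplay capture: 20.800 Mbps × 6060 s = 126048.0 Mb
screen recording: 5.230 Mbps × 960 s = 5020.8 Mb
wedding highlight reel: 12.110 Mbps × 1077 s = 13042.5 Mb
Total: 186592.4 Mb = 23324.0 MB.
At 250 Mbps: 186592.4 / 250 = 746 s ≈ 12.4 minutes.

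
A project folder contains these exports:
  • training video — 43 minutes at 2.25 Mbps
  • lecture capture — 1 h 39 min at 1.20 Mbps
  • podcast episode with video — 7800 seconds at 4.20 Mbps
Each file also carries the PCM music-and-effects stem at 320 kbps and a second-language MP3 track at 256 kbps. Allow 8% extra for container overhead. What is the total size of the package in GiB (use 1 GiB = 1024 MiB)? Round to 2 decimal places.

Audio total: 320 + 256 = 576 kbps = 0.576 Mbps.
training video: 2.826 Mbps × 2580 s × 1.08 = 7874.4 Mb
lecture capture: 1.776 Mbps × 5940 s × 1.08 = 11393.4 Mb
podcast episode with video: 4.776 Mbps × 7800 s × 1.08 = 40233.0 Mb
Total: 59500.8 Mb = 7437.6 MB.
= 6.927 GiB.

6.93 GiB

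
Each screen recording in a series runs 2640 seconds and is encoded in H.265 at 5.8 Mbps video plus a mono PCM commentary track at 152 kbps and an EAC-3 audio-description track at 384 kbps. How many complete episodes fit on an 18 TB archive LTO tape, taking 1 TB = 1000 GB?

Audio total: 152 + 384 = 536 kbps = 0.536 Mbps.
Total bitrate: 6.336 Mbps.
Per item: 6.336 Mbps × 2640 s = 16,727 Mb = 2,091 MB.
Capacity: 18 TB = 144,000,000 Mb; 8608.82 items → 8608 complete.

8608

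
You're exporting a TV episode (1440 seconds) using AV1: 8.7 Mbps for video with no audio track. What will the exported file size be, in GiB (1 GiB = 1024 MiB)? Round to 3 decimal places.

Total bitrate: 8.7 Mbps.
Stream data: 8.700 Mbps × 1440 s = 12528.0 Mb.
12,528 Mb = 1,566,000,000 bytes ÷ 1,073,741,824 = 1.458 GiB.

1.458 GiB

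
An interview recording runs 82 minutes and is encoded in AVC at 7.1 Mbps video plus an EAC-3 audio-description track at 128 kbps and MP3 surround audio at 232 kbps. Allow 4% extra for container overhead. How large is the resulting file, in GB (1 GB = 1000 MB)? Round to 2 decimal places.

4.77 GB

82 min = 4920 s
Audio total: 128 + 232 = 360 kbps = 0.360 Mbps.
Total bitrate: 7.1 + 0.360 = 7.460 Mbps.
Stream data: 7.460 Mbps × 4920 s = 36703.2 Mb.
With 4% container overhead: ×1.04.
38,171 Mb ÷ 8 = 4,771 MB → 4.771 GB.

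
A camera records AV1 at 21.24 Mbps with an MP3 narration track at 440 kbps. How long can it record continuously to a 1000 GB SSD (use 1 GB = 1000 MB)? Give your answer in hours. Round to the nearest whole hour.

103 hours

Audio: 440 kbps = 0.440 Mbps.
Total bitrate: 21.24 + 0.440 = 21.680 Mbps.
Capacity: 1000 GB = 8,000,000 Mb.
Recording time: 8,000,000 / 21.680 = 369,004 s ≈ 103 hours.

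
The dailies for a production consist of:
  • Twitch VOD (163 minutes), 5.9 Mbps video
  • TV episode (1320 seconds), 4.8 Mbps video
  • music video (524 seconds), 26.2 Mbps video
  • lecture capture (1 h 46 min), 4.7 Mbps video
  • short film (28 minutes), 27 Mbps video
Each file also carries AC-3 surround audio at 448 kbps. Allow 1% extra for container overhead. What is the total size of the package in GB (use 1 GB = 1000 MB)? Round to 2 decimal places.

20.43 GB

Audio: 448 kbps = 0.448 Mbps.
Twitch VOD: 6.348 Mbps × 9780 s × 1.01 = 62704.3 Mb
TV episode: 5.248 Mbps × 1320 s × 1.01 = 6996.6 Mb
music video: 26.648 Mbps × 524 s × 1.01 = 14103.2 Mb
lecture capture: 5.148 Mbps × 6360 s × 1.01 = 33068.7 Mb
short film: 27.448 Mbps × 1680 s × 1.01 = 46573.8 Mb
Total: 163446.6 Mb = 20430.8 MB.
= 20.43 GB.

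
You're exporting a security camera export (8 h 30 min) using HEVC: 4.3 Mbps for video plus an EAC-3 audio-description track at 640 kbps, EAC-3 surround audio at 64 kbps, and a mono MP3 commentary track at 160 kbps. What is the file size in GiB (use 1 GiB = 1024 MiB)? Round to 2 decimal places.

18.40 GiB

8 h 30 min = 510 min = 30600 s
Audio total: 640 + 64 + 160 = 864 kbps = 0.864 Mbps.
Total bitrate: 4.3 + 0.864 = 5.164 Mbps.
Stream data: 5.164 Mbps × 30600 s = 158018.4 Mb.
158,018 Mb = 19,752,300,000 bytes ÷ 1,073,741,824 = 18.40 GiB.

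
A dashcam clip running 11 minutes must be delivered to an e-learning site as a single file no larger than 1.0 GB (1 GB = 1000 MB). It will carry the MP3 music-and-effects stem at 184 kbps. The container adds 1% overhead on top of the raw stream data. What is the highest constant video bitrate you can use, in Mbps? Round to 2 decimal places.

Budget: 1.0 GB = 8000.0 Mb.
Stream payload after overhead: 8000.0 / 1.01 = 7920.8 Mb.
11 min = 660 s
Total bitrate budget: 7920.8 Mb / 660 s = 12.001 Mbps.
Audio: 184 kbps = 0.184 Mbps.
Video: 12.001 − 0.184 = 11.817 Mbps.

11.82 Mbps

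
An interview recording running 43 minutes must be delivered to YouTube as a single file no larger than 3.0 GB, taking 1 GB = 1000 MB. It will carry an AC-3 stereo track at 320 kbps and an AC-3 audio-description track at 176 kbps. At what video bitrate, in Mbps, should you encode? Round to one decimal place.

8.8 Mbps

Budget: 3.0 GB = 24000.0 Mb.
43 min = 2580 s
Total bitrate budget: 24000.0 Mb / 2580 s = 9.302 Mbps.
Audio total: 320 + 176 = 496 kbps = 0.496 Mbps.
Video: 9.302 − 0.496 = 8.806 Mbps.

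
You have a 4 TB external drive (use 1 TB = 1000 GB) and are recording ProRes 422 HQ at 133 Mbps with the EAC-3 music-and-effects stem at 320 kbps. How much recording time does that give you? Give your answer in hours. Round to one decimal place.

Audio: 320 kbps = 0.320 Mbps.
Total bitrate: 133 + 0.320 = 133.320 Mbps.
Capacity: 4 TB = 32,000,000 Mb.
Recording time: 32,000,000 / 133.320 = 240,024 s ≈ 66.7 hours.

66.7 hours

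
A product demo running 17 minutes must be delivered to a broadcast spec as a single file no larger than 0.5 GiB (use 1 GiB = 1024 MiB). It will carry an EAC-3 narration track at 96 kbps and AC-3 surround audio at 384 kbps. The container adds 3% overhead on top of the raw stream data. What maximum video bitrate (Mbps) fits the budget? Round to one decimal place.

3.6 Mbps

Budget: 0.5 GiB = 4295.0 Mb.
Stream payload after overhead: 4295.0 / 1.03 = 4169.9 Mb.
17 min = 1020 s
Total bitrate budget: 4169.9 Mb / 1020 s = 4.088 Mbps.
Audio total: 96 + 384 = 480 kbps = 0.480 Mbps.
Video: 4.088 − 0.480 = 3.608 Mbps.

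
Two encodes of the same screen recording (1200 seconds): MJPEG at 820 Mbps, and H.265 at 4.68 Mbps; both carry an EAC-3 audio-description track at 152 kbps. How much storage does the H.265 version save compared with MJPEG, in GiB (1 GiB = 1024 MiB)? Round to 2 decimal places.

113.90 GiB

Audio: 152 kbps = 0.152 Mbps.
MJPEG: 820.152 Mbps × 1200 s = 984182.4 Mb = 114.574 GiB.
H.265: 4.832 Mbps × 1200 s = 5798.4 Mb = 0.675 GiB.
Saving: 114.574 − 0.675 = 113.899 GiB.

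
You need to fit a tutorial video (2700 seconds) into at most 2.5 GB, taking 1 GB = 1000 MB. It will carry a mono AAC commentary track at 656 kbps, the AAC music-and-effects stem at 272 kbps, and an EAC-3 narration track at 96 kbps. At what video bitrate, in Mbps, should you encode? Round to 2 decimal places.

6.38 Mbps

Budget: 2.5 GB = 20000.0 Mb.
Total bitrate budget: 20000.0 Mb / 2700 s = 7.407 Mbps.
Audio total: 656 + 272 + 96 = 1024 kbps = 1.024 Mbps.
Video: 7.407 − 1.024 = 6.383 Mbps.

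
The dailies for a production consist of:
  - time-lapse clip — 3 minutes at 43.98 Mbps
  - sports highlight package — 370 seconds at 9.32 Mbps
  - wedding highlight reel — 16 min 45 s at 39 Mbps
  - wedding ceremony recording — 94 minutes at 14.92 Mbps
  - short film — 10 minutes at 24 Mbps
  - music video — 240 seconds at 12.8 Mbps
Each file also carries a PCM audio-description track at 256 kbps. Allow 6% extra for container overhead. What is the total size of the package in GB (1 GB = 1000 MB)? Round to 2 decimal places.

20.44 GB

Audio: 256 kbps = 0.256 Mbps.
time-lapse clip: 44.236 Mbps × 180 s × 1.06 = 8440.2 Mb
sports highlight package: 9.576 Mbps × 370 s × 1.06 = 3755.7 Mb
wedding highlight reel: 39.256 Mbps × 1005 s × 1.06 = 41819.4 Mb
wedding ceremony recording: 15.176 Mbps × 5640 s × 1.06 = 90728.2 Mb
short film: 24.256 Mbps × 600 s × 1.06 = 15426.8 Mb
music video: 13.056 Mbps × 240 s × 1.06 = 3321.4 Mb
Total: 163491.8 Mb = 20436.5 MB.
= 20.44 GB.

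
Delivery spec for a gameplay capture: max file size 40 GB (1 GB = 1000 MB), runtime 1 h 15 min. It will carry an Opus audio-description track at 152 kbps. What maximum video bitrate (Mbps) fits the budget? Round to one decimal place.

Budget: 40 GB = 320000.0 Mb.
1 h 15 min = 75 min = 4500 s
Total bitrate budget: 320000.0 Mb / 4500 s = 71.111 Mbps.
Audio: 152 kbps = 0.152 Mbps.
Video: 71.111 − 0.152 = 70.959 Mbps.

71.0 Mbps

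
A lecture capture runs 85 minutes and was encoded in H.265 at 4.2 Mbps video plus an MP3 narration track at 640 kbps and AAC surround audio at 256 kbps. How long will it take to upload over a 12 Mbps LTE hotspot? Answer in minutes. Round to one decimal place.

85 min = 5100 s
Audio total: 640 + 256 = 896 kbps = 0.896 Mbps.
Total bitrate: 5.096 Mbps.
File: 5.096 Mbps × 5100 s = 25989.6 Mb.
At 12 Mbps: 25989.6 / 12 = 2165.8 s ≈ 36.1 minutes.

36.1 minutes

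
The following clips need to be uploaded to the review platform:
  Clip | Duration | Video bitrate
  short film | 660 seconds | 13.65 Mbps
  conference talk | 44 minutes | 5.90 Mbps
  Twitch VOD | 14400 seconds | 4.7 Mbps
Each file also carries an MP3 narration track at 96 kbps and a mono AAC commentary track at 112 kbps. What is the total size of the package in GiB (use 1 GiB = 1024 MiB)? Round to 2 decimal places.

11.17 GiB

Audio total: 96 + 112 = 208 kbps = 0.208 Mbps.
short film: 13.858 Mbps × 660 s = 9146.3 Mb
conference talk: 6.108 Mbps × 2640 s = 16125.1 Mb
Twitch VOD: 4.908 Mbps × 14400 s = 70675.2 Mb
Total: 95946.6 Mb = 11993.3 MB.
= 11.17 GiB.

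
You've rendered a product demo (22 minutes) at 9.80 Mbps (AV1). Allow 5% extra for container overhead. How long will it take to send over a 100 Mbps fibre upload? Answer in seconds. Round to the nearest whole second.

22 min = 1320 s
File: 9.800 Mbps × 1320 s = 12936.0 Mb.
With 5% container overhead: ×1.05. → 13582.8 Mb.
At 100 Mbps: 13582.8 / 100 = 135.8 s ≈ 136 seconds.

136 seconds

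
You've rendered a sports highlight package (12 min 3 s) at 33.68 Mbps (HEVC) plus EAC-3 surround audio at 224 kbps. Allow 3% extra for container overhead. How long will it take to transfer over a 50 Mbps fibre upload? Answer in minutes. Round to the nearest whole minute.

8 minutes

12 min 3 s = 723 s
Audio: 224 kbps = 0.224 Mbps.
Total bitrate: 33.904 Mbps.
File: 33.904 Mbps × 723 s = 24512.6 Mb.
With 3% container overhead: ×1.03. → 25248.0 Mb.
At 50 Mbps: 25248.0 / 50 = 505.0 s ≈ 8.42 minutes.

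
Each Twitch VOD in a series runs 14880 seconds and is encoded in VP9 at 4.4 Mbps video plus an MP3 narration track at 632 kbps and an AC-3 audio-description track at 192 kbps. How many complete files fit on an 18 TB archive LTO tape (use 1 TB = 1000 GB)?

1852

Audio total: 632 + 192 = 824 kbps = 0.824 Mbps.
Total bitrate: 5.224 Mbps.
Per item: 5.224 Mbps × 14880 s = 77,733 Mb = 9,717 MB.
Capacity: 18 TB = 144,000,000 Mb; 1852.49 items → 1852 complete.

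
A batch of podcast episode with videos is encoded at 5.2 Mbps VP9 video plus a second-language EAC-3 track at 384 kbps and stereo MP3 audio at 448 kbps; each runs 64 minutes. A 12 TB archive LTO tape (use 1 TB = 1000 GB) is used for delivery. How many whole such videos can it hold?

4144

64 min = 3840 s
Audio total: 384 + 448 = 832 kbps = 0.832 Mbps.
Total bitrate: 6.032 Mbps.
Per item: 6.032 Mbps × 3840 s = 23,163 Mb = 2,895 MB.
Capacity: 12 TB = 96,000,000 Mb; 4144.56 items → 4144 complete.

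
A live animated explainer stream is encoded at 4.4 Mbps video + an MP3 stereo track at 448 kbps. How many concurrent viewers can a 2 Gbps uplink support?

Audio: 448 kbps = 0.448 Mbps.
Per-viewer media rate: 4.848 Mbps.
2 Gbps = 2,000 Mbps; 2,000 / 4.848 = 412.54 → 412 viewers.

412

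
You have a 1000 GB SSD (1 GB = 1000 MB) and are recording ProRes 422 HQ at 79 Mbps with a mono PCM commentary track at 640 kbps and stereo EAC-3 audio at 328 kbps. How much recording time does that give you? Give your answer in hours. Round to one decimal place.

Audio total: 640 + 328 = 968 kbps = 0.968 Mbps.
Total bitrate: 79 + 0.968 = 79.968 Mbps.
Capacity: 1000 GB = 8,000,000 Mb.
Recording time: 8,000,000 / 79.968 = 100,040 s ≈ 27.8 hours.

27.8 hours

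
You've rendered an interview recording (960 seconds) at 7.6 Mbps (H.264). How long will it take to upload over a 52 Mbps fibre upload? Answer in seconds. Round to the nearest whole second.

140 seconds

File: 7.600 Mbps × 960 s = 7296.0 Mb.
At 52 Mbps: 7296.0 / 52 = 140.3 s ≈ 140 seconds.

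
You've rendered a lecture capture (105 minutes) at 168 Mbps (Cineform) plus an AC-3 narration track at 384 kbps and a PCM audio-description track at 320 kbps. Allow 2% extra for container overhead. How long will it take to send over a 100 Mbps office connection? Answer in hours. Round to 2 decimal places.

105 min = 6300 s
Audio total: 384 + 320 = 704 kbps = 0.704 Mbps.
Total bitrate: 168.704 Mbps.
File: 168.704 Mbps × 6300 s = 1062835.2 Mb.
With 2% container overhead: ×1.02. → 1084091.9 Mb.
At 100 Mbps: 1084091.9 / 100 = 10840.9 s ≈ 3.01 hours.

3.01 hours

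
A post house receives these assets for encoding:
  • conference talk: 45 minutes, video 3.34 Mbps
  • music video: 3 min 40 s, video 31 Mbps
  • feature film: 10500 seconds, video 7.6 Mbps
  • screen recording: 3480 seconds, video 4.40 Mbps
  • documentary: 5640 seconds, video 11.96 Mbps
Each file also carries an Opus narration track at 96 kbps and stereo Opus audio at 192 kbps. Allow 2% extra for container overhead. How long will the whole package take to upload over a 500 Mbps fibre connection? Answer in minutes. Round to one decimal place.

Audio total: 96 + 192 = 288 kbps = 0.288 Mbps.
conference talk: 3.628 Mbps × 2700 s × 1.02 = 9991.5 Mb
music video: 31.288 Mbps × 220 s × 1.02 = 7021.0 Mb
feature film: 7.888 Mbps × 10500 s × 1.02 = 84480.5 Mb
screen recording: 4.688 Mbps × 3480 s × 1.02 = 16640.5 Mb
documentary: 12.248 Mbps × 5640 s × 1.02 = 70460.3 Mb
Total: 188593.8 Mb = 23574.2 MB.
At 500 Mbps: 188593.8 / 500 = 377 s ≈ 6.29 minutes.

6.3 minutes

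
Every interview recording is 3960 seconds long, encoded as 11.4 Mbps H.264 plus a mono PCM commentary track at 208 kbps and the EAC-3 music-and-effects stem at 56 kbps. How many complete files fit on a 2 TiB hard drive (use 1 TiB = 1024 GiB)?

380

Audio total: 208 + 56 = 264 kbps = 0.264 Mbps.
Total bitrate: 11.664 Mbps.
Per item: 11.664 Mbps × 3960 s = 46,189 Mb = 5,774 MB.
Capacity: 2 TiB = 17,592,186 Mb; 380.87 items → 380 complete.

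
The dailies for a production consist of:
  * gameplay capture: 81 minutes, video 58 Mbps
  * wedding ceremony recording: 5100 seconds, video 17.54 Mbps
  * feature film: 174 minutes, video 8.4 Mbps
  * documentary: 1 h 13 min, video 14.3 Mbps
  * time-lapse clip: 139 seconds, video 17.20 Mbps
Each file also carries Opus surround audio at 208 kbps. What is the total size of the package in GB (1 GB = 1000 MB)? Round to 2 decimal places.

66.15 GB

Audio: 208 kbps = 0.208 Mbps.
gameplay capture: 58.208 Mbps × 4860 s = 282890.9 Mb
wedding ceremony recording: 17.748 Mbps × 5100 s = 90514.8 Mb
feature film: 8.608 Mbps × 10440 s = 89867.5 Mb
documentary: 14.508 Mbps × 4380 s = 63545.0 Mb
time-lapse clip: 17.408 Mbps × 139 s = 2419.7 Mb
Total: 529238.0 Mb = 66154.7 MB.
= 66.15 GB.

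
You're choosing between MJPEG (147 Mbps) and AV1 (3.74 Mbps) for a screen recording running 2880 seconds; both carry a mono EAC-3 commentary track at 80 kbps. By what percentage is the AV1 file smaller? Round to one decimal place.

Audio: 80 kbps = 0.080 Mbps.
MJPEG: 147.080 Mbps × 2880 s = 423590.4 Mb = 52.949 GB.
AV1: 3.820 Mbps × 2880 s = 11001.6 Mb = 1.375 GB.
Reduction: (1 − 1.375/52.949) × 100 = 97.40%.

97.4%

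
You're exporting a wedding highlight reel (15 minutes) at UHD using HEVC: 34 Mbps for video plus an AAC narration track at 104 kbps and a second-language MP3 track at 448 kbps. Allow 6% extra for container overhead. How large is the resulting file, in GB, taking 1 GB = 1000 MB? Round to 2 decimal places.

15 min = 900 s
Audio total: 104 + 448 = 552 kbps = 0.552 Mbps.
Total bitrate: 34 + 0.552 = 34.552 Mbps.
Stream data: 34.552 Mbps × 900 s = 31096.8 Mb.
With 6% container overhead: ×1.06.
32,963 Mb ÷ 8 = 4,120 MB → 4.120 GB.

4.12 GB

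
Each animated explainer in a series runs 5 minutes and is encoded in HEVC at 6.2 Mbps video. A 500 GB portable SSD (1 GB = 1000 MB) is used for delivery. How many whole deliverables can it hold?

2150

5 min = 300 s
Per item: 6.200 Mbps × 300 s = 1,860 Mb = 232.5 MB.
Capacity: 500 GB = 4,000,000 Mb; 2150.54 items → 2150 complete.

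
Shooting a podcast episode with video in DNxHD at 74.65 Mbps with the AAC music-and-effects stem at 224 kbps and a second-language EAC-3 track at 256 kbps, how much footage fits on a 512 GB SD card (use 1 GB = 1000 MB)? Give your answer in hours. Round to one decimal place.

15.1 hours

Audio total: 224 + 256 = 480 kbps = 0.480 Mbps.
Total bitrate: 74.65 + 0.480 = 75.130 Mbps.
Capacity: 512 GB = 4,096,000 Mb.
Recording time: 4,096,000 / 75.130 = 54,519 s ≈ 15.1 hours.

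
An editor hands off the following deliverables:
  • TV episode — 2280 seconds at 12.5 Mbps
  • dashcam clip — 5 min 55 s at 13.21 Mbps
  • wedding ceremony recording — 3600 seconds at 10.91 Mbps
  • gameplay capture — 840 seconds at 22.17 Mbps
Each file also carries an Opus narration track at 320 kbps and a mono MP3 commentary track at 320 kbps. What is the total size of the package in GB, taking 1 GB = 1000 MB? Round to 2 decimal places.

11.95 GB

Audio total: 320 + 320 = 640 kbps = 0.640 Mbps.
TV episode: 13.140 Mbps × 2280 s = 29959.2 Mb
dashcam clip: 13.850 Mbps × 355 s = 4916.8 Mb
wedding ceremony recording: 11.550 Mbps × 3600 s = 41580.0 Mb
gameplay capture: 22.810 Mbps × 840 s = 19160.4 Mb
Total: 95616.4 Mb = 11952.0 MB.
= 11.95 GB.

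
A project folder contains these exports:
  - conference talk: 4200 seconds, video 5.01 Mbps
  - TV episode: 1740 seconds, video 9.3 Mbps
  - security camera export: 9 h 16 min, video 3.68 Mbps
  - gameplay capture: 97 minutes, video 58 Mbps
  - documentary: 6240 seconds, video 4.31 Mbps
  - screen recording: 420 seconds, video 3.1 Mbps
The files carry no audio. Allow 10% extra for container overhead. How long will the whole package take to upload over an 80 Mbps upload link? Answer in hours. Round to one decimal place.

conference talk: 5.010 Mbps × 4200 s × 1.10 = 23146.2 Mb
TV episode: 9.300 Mbps × 1740 s × 1.10 = 17800.2 Mb
security camera export: 3.680 Mbps × 33360 s × 1.10 = 135041.3 Mb
gameplay capture: 58.000 Mbps × 5820 s × 1.10 = 371316.0 Mb
documentary: 4.310 Mbps × 6240 s × 1.10 = 29583.8 Mb
screen recording: 3.100 Mbps × 420 s × 1.10 = 1432.2 Mb
Total: 578319.7 Mb = 72290.0 MB.
At 80 Mbps: 578319.7 / 80 = 7229 s ≈ 2.01 hours.

2.0 hours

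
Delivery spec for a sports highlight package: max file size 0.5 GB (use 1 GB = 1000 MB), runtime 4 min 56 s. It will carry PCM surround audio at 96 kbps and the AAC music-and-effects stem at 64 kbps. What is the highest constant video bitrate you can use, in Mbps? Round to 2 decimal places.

13.35 Mbps

Budget: 0.5 GB = 4000.0 Mb.
4 min 56 s = 296 s
Total bitrate budget: 4000.0 Mb / 296 s = 13.514 Mbps.
Audio total: 96 + 64 = 160 kbps = 0.160 Mbps.
Video: 13.514 − 0.160 = 13.354 Mbps.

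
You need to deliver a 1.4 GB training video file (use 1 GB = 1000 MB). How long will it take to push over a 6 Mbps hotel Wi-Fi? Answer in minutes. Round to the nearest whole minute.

31 minutes

File: 1.4 GB = 11200.0 Mb.
At 6 Mbps: 11200.0 / 6 = 1866.7 s ≈ 31.1 minutes.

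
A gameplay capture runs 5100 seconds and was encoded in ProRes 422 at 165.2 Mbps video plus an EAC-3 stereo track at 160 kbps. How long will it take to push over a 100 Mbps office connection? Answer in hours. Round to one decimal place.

2.3 hours

Audio: 160 kbps = 0.160 Mbps.
Total bitrate: 165.360 Mbps.
File: 165.360 Mbps × 5100 s = 843336.0 Mb.
At 100 Mbps: 843336.0 / 100 = 8433.4 s ≈ 2.34 hours.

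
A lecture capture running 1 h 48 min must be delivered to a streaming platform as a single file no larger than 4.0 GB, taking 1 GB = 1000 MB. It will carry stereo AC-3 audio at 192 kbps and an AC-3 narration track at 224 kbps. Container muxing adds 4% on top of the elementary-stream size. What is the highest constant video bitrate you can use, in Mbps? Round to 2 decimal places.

4.33 Mbps

Budget: 4.0 GB = 32000.0 Mb.
Stream payload after overhead: 32000.0 / 1.04 = 30769.2 Mb.
1 h 48 min = 108 min = 6480 s
Total bitrate budget: 30769.2 Mb / 6480 s = 4.748 Mbps.
Audio total: 192 + 224 = 416 kbps = 0.416 Mbps.
Video: 4.748 − 0.416 = 4.332 Mbps.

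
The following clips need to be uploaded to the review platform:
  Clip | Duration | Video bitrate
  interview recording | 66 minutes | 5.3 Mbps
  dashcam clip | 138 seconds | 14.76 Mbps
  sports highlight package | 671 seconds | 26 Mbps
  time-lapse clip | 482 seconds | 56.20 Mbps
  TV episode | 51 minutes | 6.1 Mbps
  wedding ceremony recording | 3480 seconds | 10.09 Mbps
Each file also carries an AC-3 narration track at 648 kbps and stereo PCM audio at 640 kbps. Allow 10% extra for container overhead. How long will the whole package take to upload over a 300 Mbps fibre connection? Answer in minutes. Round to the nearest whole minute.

8 minutes

Audio total: 648 + 640 = 1288 kbps = 1.288 Mbps.
interview recording: 6.588 Mbps × 3960 s × 1.10 = 28697.3 Mb
dashcam clip: 16.048 Mbps × 138 s × 1.10 = 2436.1 Mb
sports highlight package: 27.288 Mbps × 671 s × 1.10 = 20141.3 Mb
time-lapse clip: 57.488 Mbps × 482 s × 1.10 = 30480.1 Mb
TV episode: 7.388 Mbps × 3060 s × 1.10 = 24868.0 Mb
wedding ceremony recording: 11.378 Mbps × 3480 s × 1.10 = 43555.0 Mb
Total: 150177.8 Mb = 18772.2 MB.
At 300 Mbps: 150177.8 / 300 = 501 s ≈ 8.34 minutes.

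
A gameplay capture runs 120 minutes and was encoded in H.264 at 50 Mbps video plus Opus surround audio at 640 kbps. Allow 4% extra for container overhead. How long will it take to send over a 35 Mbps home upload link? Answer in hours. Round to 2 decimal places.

120 min = 7200 s
Audio: 640 kbps = 0.640 Mbps.
Total bitrate: 50.640 Mbps.
File: 50.640 Mbps × 7200 s = 364608.0 Mb.
With 4% container overhead: ×1.04. → 379192.3 Mb.
At 35 Mbps: 379192.3 / 35 = 10834.1 s ≈ 3.01 hours.

3.01 hours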